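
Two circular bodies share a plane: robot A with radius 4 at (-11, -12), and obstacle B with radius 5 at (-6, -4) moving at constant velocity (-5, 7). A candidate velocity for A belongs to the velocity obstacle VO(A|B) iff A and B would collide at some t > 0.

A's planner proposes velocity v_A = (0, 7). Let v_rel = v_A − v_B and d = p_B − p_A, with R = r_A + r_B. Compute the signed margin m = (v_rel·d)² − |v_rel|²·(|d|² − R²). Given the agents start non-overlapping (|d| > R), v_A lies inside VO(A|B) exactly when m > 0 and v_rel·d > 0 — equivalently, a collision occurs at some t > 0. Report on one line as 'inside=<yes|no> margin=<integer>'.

d = (5, 8),  |d|² = 89;  R = 4+5 = 9,  c = 89−9² = 8
v_rel = (5, 0),  |v_rel|² = 25;  v_rel·d = (5)·(5) + (0)·(8) = 25
25·t² − 50·t + 8 = 0  ⇒  m = 25² − 25·8 = 425
m = 425 > 0,  v_rel·d = 25 > 0  ⇒  inside

inside=yes margin=425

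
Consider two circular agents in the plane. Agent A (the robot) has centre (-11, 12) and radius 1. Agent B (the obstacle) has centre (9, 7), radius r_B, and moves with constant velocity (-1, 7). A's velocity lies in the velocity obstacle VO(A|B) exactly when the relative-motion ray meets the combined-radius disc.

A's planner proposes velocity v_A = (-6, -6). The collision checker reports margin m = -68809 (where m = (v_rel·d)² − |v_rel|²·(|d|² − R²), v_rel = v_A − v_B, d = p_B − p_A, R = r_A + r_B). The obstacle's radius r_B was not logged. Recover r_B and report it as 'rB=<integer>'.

m = -68809
d = (20, -5);  v_rel = (-5, -13),  |v_rel|² = 194
v_rel×d = (-5)·(-5) − (-13)·(20) = 285
since m = R²·194 − 285²:  R² = (81225 + -68809) / 194 = 64
R = √64 = 8  ⇒  r_B = 8 − 1 = 7

rB=7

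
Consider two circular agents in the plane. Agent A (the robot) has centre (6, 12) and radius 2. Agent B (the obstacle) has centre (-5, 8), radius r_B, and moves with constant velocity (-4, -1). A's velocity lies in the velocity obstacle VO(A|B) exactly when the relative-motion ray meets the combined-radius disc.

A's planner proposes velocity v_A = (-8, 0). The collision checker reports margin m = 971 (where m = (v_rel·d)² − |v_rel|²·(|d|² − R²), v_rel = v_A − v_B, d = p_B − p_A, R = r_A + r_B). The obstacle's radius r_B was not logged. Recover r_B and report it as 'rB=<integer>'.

m = 971
d = (-11, -4);  v_rel = (-4, 1),  |v_rel|² = 17
v_rel×d = (-4)·(-4) − (1)·(-11) = 27
since m = R²·17 − 27²:  R² = (729 + 971) / 17 = 100
R = √100 = 10  ⇒  r_B = 10 − 2 = 8

rB=8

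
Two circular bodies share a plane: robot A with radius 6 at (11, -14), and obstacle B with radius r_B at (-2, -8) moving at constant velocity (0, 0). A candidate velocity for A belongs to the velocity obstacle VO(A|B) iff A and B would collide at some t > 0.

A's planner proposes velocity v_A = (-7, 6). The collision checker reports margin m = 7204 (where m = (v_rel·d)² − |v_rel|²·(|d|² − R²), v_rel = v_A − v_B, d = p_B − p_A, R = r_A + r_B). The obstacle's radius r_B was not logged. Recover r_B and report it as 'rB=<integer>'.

m = 7204
d = (-13, 6);  v_rel = (-7, 6),  |v_rel|² = 85
v_rel×d = (-7)·(6) − (6)·(-13) = 36
since m = R²·85 − 36²:  R² = (1296 + 7204) / 85 = 100
R = √100 = 10  ⇒  r_B = 10 − 6 = 4

rB=4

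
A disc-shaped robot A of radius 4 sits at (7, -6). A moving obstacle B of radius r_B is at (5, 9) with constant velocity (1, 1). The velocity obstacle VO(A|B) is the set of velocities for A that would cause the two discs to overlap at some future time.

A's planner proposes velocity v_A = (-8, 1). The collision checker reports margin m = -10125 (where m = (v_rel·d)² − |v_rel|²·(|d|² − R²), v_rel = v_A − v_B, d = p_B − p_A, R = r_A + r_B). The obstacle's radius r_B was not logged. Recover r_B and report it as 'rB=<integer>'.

m = -10125
d = (-2, 15);  v_rel = (-9, 0),  |v_rel|² = 81
v_rel×d = (-9)·(15) − (0)·(-2) = -135
since m = R²·81 − (-135)²:  R² = (18225 + -10125) / 81 = 100
R = √100 = 10  ⇒  r_B = 10 − 4 = 6

rB=6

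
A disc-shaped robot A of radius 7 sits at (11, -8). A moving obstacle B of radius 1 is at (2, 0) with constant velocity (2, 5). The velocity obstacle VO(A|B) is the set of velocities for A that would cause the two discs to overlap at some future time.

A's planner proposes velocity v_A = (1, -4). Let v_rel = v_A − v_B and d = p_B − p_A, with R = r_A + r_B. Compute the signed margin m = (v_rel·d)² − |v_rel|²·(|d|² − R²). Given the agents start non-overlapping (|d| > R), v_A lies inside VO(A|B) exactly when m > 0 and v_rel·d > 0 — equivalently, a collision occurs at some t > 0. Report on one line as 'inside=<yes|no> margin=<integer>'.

d = (-9, 8),  |d|² = 145;  R = 7+1 = 8,  c = 145−8² = 81
v_rel = (-1, -9),  |v_rel|² = 82;  v_rel·d = (-1)·(-9) + (-9)·(8) = -63
82·t² + 126·t + 81 = 0  ⇒  m = (-63)² − 82·81 = -2673
m = -2673 < 0,  v_rel·d = -63 < 0  ⇒  outside

inside=no margin=-2673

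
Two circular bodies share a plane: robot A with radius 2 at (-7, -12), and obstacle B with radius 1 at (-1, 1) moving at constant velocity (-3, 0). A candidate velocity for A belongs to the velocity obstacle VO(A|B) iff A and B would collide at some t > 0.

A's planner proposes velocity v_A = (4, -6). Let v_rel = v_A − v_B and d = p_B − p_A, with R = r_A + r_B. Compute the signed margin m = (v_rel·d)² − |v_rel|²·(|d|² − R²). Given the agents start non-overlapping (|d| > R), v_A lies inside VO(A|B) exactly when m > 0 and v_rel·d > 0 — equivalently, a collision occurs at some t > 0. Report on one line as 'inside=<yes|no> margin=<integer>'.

d = (6, 13),  |d|² = 205;  R = 2+1 = 3,  c = 205−3² = 196
v_rel = (7, -6),  |v_rel|² = 85;  v_rel·d = (7)·(6) + (-6)·(13) = -36
85·t² + 72·t + 196 = 0  ⇒  m = (-36)² − 85·196 = -15364
m = -15364 < 0,  v_rel·d = -36 < 0  ⇒  outside

inside=no margin=-15364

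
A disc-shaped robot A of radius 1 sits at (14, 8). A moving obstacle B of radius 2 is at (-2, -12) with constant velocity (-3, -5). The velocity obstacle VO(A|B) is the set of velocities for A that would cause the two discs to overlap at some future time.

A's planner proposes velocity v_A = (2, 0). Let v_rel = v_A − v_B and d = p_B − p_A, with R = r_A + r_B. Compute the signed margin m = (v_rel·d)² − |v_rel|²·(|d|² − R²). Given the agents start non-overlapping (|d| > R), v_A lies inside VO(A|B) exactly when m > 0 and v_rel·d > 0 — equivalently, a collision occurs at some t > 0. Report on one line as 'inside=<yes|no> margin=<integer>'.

d = (-16, -20),  |d|² = 656;  R = 1+2 = 3,  c = 656−3² = 647
v_rel = (5, 5),  |v_rel|² = 50;  v_rel·d = (5)·(-16) + (5)·(-20) = -180
50·t² + 360·t + 647 = 0  ⇒  m = (-180)² − 50·647 = 50
m = 50 > 0,  v_rel·d = -180 < 0  ⇒  outside

inside=no margin=50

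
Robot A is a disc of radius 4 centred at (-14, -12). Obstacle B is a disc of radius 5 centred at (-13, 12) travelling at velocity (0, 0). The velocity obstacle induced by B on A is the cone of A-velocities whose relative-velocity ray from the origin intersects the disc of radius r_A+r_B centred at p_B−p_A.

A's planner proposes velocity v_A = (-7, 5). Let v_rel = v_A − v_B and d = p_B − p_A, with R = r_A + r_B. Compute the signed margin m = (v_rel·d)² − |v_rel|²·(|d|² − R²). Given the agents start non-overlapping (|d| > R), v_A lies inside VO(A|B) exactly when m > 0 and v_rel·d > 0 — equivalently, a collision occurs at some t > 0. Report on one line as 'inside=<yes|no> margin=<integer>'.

d = (1, 24),  |d|² = 577;  R = 4+5 = 9,  c = 577−9² = 496
v_rel = (-7, 5),  |v_rel|² = 74;  v_rel·d = (-7)·(1) + (5)·(24) = 113
74·t² − 226·t + 496 = 0  ⇒  m = 113² − 74·496 = -23935
m = -23935 < 0,  v_rel·d = 113 > 0  ⇒  outside

inside=no margin=-23935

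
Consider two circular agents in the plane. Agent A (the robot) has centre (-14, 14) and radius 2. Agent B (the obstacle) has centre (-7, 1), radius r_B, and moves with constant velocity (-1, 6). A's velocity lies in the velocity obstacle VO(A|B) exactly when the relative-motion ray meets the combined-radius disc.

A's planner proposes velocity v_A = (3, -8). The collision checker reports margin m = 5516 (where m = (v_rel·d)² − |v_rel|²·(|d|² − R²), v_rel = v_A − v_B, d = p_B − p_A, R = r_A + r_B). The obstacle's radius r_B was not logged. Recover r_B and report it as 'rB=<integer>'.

m = 5516
d = (7, -13);  v_rel = (4, -14),  |v_rel|² = 212
v_rel×d = (4)·(-13) − (-14)·(7) = 46
since m = R²·212 − 46²:  R² = (2116 + 5516) / 212 = 36
R = √36 = 6  ⇒  r_B = 6 − 2 = 4

rB=4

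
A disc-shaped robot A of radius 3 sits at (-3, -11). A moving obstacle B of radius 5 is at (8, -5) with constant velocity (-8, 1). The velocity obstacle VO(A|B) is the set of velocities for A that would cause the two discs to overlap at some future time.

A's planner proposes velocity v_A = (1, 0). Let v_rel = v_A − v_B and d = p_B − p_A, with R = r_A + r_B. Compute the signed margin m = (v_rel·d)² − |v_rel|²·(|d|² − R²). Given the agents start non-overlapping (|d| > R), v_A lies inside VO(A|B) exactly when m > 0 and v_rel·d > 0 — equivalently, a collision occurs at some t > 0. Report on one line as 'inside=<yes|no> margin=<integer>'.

d = (11, 6),  |d|² = 157;  R = 3+5 = 8,  c = 157−8² = 93
v_rel = (9, -1),  |v_rel|² = 82;  v_rel·d = (9)·(11) + (-1)·(6) = 93
82·t² − 186·t + 93 = 0  ⇒  m = 93² − 82·93 = 1023
m = 1023 > 0,  v_rel·d = 93 > 0  ⇒  inside

inside=yes margin=1023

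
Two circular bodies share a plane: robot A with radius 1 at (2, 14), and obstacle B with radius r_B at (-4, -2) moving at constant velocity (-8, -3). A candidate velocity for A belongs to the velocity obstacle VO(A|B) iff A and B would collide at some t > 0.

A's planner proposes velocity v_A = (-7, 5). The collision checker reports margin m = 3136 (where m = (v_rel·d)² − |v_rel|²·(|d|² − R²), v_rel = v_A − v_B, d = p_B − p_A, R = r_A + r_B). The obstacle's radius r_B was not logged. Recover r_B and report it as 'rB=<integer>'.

m = 3136
d = (-6, -16);  v_rel = (1, 8),  |v_rel|² = 65
v_rel×d = (1)·(-16) − (8)·(-6) = 32
since m = R²·65 − 32²:  R² = (1024 + 3136) / 65 = 64
R = √64 = 8  ⇒  r_B = 8 − 1 = 7

rB=7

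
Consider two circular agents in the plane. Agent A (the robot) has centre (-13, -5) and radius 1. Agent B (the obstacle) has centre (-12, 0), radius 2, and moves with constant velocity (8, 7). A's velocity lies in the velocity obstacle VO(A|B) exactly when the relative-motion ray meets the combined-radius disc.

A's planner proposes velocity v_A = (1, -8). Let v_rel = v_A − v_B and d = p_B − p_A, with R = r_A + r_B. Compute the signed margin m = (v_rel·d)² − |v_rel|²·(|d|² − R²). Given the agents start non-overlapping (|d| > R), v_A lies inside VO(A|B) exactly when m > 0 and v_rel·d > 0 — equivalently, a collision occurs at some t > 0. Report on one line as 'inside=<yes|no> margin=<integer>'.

d = (1, 5),  |d|² = 26;  R = 1+2 = 3,  c = 26−3² = 17
v_rel = (-7, -15),  |v_rel|² = 274;  v_rel·d = (-7)·(1) + (-15)·(5) = -82
274·t² + 164·t + 17 = 0  ⇒  m = (-82)² − 274·17 = 2066
m = 2066 > 0,  v_rel·d = -82 < 0  ⇒  outside

inside=no margin=2066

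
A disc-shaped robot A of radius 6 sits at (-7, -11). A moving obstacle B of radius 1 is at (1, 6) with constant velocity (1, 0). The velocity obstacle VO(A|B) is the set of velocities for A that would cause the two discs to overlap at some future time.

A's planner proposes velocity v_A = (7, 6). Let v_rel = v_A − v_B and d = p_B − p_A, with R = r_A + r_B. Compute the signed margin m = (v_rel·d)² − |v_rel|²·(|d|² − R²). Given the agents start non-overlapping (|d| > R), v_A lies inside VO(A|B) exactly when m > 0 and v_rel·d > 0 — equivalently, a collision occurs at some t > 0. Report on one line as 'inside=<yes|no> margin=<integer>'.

d = (8, 17),  |d|² = 353;  R = 6+1 = 7,  c = 353−7² = 304
v_rel = (6, 6),  |v_rel|² = 72;  v_rel·d = (6)·(8) + (6)·(17) = 150
72·t² − 300·t + 304 = 0  ⇒  m = 150² − 72·304 = 612
m = 612 > 0,  v_rel·d = 150 > 0  ⇒  inside

inside=yes margin=612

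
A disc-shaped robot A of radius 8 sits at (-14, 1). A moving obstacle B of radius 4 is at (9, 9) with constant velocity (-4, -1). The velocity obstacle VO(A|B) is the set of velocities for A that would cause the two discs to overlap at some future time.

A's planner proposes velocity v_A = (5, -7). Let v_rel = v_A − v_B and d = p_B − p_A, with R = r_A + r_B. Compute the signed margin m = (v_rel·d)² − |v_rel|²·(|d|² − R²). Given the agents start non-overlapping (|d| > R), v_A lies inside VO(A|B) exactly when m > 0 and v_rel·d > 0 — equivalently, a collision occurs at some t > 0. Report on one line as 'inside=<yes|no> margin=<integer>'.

d = (23, 8),  |d|² = 593;  R = 8+4 = 12,  c = 593−12² = 449
v_rel = (9, -6),  |v_rel|² = 117;  v_rel·d = (9)·(23) + (-6)·(8) = 159
117·t² − 318·t + 449 = 0  ⇒  m = 159² − 117·449 = -27252
m = -27252 < 0,  v_rel·d = 159 > 0  ⇒  outside

inside=no margin=-27252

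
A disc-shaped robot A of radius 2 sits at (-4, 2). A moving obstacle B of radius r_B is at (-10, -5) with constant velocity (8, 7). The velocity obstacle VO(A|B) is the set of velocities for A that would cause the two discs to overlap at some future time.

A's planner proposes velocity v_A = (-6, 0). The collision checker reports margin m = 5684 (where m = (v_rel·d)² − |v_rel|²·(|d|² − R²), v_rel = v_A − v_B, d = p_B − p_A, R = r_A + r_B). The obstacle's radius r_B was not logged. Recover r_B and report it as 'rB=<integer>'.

m = 5684
d = (-6, -7);  v_rel = (-14, -7),  |v_rel|² = 245
v_rel×d = (-14)·(-7) − (-7)·(-6) = 56
since m = R²·245 − 56²:  R² = (3136 + 5684) / 245 = 36
R = √36 = 6  ⇒  r_B = 6 − 2 = 4

rB=4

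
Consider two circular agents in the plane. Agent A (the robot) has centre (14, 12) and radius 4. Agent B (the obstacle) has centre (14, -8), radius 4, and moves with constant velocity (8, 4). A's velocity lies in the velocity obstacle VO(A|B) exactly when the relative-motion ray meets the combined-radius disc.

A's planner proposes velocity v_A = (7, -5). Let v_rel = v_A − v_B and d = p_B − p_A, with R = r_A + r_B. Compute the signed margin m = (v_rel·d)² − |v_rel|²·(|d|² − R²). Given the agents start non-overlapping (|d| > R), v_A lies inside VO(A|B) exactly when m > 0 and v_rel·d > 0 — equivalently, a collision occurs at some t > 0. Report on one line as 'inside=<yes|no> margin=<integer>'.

d = (0, -20),  |d|² = 400;  R = 4+4 = 8,  c = 400−8² = 336
v_rel = (-1, -9),  |v_rel|² = 82;  v_rel·d = (-1)·(0) + (-9)·(-20) = 180
82·t² − 360·t + 336 = 0  ⇒  m = 180² − 82·336 = 4848
m = 4848 > 0,  v_rel·d = 180 > 0  ⇒  inside

inside=yes margin=4848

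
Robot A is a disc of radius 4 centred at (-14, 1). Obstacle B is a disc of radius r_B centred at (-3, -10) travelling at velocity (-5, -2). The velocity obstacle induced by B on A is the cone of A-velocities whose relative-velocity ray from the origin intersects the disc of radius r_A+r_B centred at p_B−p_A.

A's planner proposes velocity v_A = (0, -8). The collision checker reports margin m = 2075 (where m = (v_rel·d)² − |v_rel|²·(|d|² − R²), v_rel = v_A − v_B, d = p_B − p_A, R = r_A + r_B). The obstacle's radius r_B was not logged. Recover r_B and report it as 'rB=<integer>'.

m = 2075
d = (11, -11);  v_rel = (5, -6),  |v_rel|² = 61
v_rel×d = (5)·(-11) − (-6)·(11) = 11
since m = R²·61 − 11²:  R² = (121 + 2075) / 61 = 36
R = √36 = 6  ⇒  r_B = 6 − 4 = 2

rB=2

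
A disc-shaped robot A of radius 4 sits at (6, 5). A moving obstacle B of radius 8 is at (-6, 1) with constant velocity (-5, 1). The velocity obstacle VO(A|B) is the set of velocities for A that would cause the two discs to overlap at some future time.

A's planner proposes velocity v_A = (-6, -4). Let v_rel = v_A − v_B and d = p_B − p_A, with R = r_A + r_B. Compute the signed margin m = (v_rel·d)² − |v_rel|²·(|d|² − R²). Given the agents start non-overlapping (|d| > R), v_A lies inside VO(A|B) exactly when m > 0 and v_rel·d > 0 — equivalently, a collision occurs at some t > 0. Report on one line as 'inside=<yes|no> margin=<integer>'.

d = (-12, -4),  |d|² = 160;  R = 4+8 = 12,  c = 160−12² = 16
v_rel = (-1, -5),  |v_rel|² = 26;  v_rel·d = (-1)·(-12) + (-5)·(-4) = 32
26·t² − 64·t + 16 = 0  ⇒  m = 32² − 26·16 = 608
m = 608 > 0,  v_rel·d = 32 > 0  ⇒  inside

inside=yes margin=608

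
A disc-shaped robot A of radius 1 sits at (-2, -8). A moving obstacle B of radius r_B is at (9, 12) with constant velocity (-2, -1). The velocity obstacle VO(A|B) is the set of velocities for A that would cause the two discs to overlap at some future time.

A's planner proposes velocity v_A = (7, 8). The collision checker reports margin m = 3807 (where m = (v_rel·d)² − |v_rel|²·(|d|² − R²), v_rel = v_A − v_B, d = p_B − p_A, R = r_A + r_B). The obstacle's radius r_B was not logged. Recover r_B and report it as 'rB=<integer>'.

m = 3807
d = (11, 20);  v_rel = (9, 9),  |v_rel|² = 162
v_rel×d = (9)·(20) − (9)·(11) = 81
since m = R²·162 − 81²:  R² = (6561 + 3807) / 162 = 64
R = √64 = 8  ⇒  r_B = 8 − 1 = 7

rB=7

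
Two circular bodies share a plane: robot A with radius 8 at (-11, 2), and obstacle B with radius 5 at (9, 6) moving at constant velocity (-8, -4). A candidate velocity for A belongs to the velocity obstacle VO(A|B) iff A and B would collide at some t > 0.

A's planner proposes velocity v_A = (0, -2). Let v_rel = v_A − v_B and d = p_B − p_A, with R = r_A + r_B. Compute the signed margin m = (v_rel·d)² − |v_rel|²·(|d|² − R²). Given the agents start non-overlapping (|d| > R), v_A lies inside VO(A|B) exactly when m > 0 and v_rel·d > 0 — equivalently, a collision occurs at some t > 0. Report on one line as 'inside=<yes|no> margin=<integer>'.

d = (20, 4),  |d|² = 416;  R = 8+5 = 13,  c = 416−13² = 247
v_rel = (8, 2),  |v_rel|² = 68;  v_rel·d = (8)·(20) + (2)·(4) = 168
68·t² − 336·t + 247 = 0  ⇒  m = 168² − 68·247 = 11428
m = 11428 > 0,  v_rel·d = 168 > 0  ⇒  inside

inside=yes margin=11428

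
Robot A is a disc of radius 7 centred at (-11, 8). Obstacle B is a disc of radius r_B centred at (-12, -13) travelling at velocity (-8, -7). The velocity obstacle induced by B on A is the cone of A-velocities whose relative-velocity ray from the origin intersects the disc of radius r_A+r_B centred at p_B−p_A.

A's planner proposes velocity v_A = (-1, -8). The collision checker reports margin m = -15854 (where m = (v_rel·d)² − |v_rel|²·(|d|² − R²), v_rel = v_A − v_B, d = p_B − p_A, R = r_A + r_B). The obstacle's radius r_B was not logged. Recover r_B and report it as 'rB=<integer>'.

m = -15854
d = (-1, -21);  v_rel = (7, -1),  |v_rel|² = 50
v_rel×d = (7)·(-21) − (-1)·(-1) = -148
since m = R²·50 − (-148)²:  R² = (21904 + -15854) / 50 = 121
R = √121 = 11  ⇒  r_B = 11 − 7 = 4

rB=4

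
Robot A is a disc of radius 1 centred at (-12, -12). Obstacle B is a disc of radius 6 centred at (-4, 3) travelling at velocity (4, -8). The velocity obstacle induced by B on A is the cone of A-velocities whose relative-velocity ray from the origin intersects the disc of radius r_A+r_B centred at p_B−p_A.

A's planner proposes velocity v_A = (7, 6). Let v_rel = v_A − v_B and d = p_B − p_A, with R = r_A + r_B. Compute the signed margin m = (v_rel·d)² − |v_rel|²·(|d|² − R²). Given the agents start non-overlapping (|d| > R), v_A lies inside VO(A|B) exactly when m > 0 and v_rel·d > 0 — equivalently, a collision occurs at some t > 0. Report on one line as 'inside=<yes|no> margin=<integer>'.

d = (8, 15),  |d|² = 289;  R = 1+6 = 7,  c = 289−7² = 240
v_rel = (3, 14),  |v_rel|² = 205;  v_rel·d = (3)·(8) + (14)·(15) = 234
205·t² − 468·t + 240 = 0  ⇒  m = 234² − 205·240 = 5556
m = 5556 > 0,  v_rel·d = 234 > 0  ⇒  inside

inside=yes margin=5556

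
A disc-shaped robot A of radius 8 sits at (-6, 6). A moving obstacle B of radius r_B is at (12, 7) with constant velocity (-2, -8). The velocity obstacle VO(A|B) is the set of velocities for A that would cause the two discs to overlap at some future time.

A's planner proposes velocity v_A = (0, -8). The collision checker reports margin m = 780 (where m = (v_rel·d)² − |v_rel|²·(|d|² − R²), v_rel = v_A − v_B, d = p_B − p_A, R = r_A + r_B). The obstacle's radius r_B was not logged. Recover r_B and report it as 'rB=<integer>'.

m = 780
d = (18, 1);  v_rel = (2, 0),  |v_rel|² = 4
v_rel×d = (2)·(1) − (0)·(18) = 2
since m = R²·4 − 2²:  R² = (4 + 780) / 4 = 196
R = √196 = 14  ⇒  r_B = 14 − 8 = 6

rB=6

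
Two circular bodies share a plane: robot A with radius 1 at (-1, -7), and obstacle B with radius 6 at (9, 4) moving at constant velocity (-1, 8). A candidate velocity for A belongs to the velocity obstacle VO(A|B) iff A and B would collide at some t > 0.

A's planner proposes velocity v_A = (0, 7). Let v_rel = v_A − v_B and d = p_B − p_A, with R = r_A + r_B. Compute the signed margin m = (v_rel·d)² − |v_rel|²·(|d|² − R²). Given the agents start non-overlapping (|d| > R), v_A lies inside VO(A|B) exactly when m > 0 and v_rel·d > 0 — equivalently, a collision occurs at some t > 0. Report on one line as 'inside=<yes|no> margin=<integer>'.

d = (10, 11),  |d|² = 221;  R = 1+6 = 7,  c = 221−7² = 172
v_rel = (1, -1),  |v_rel|² = 2;  v_rel·d = (1)·(10) + (-1)·(11) = -1
2·t² + 2·t + 172 = 0  ⇒  m = (-1)² − 2·172 = -343
m = -343 < 0,  v_rel·d = -1 < 0  ⇒  outside

inside=no margin=-343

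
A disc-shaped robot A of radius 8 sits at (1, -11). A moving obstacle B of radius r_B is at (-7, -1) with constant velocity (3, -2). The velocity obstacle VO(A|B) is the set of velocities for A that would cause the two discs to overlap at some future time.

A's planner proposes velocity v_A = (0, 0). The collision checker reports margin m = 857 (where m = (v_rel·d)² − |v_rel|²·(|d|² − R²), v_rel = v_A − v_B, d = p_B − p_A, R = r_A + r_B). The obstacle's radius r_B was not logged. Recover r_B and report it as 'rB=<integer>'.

m = 857
d = (-8, 10);  v_rel = (-3, 2),  |v_rel|² = 13
v_rel×d = (-3)·(10) − (2)·(-8) = -14
since m = R²·13 − (-14)²:  R² = (196 + 857) / 13 = 81
R = √81 = 9  ⇒  r_B = 9 − 8 = 1

rB=1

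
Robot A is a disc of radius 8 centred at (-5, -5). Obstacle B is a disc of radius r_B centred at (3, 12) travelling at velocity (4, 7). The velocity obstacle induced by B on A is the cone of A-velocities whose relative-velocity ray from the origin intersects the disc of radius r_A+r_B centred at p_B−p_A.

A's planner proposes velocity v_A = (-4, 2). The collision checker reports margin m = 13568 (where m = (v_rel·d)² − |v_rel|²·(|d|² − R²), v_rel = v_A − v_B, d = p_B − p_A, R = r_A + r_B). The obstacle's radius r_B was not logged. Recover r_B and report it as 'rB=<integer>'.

m = 13568
d = (8, 17);  v_rel = (-8, -5),  |v_rel|² = 89
v_rel×d = (-8)·(17) − (-5)·(8) = -96
since m = R²·89 − (-96)²:  R² = (9216 + 13568) / 89 = 256
R = √256 = 16  ⇒  r_B = 16 − 8 = 8

rB=8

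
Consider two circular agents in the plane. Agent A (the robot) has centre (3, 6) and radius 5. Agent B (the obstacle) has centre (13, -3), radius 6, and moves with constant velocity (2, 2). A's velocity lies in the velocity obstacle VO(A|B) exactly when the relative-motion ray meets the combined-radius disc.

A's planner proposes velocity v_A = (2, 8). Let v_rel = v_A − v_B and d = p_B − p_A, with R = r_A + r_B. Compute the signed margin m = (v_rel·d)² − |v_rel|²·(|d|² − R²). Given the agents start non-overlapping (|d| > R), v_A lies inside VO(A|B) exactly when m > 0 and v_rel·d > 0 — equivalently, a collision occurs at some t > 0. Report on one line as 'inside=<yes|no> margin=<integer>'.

d = (10, -9),  |d|² = 181;  R = 5+6 = 11,  c = 181−11² = 60
v_rel = (0, 6),  |v_rel|² = 36;  v_rel·d = (0)·(10) + (6)·(-9) = -54
36·t² + 108·t + 60 = 0  ⇒  m = (-54)² − 36·60 = 756
m = 756 > 0,  v_rel·d = -54 < 0  ⇒  outside

inside=no margin=756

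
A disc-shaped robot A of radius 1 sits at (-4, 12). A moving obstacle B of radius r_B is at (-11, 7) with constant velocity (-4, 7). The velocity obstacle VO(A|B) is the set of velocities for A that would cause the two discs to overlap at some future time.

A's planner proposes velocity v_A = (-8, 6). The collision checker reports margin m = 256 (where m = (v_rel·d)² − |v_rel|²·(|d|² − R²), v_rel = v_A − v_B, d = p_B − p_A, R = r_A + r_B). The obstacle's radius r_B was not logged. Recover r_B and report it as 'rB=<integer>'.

m = 256
d = (-7, -5);  v_rel = (-4, -1),  |v_rel|² = 17
v_rel×d = (-4)·(-5) − (-1)·(-7) = 13
since m = R²·17 − 13²:  R² = (169 + 256) / 17 = 25
R = √25 = 5  ⇒  r_B = 5 − 1 = 4

rB=4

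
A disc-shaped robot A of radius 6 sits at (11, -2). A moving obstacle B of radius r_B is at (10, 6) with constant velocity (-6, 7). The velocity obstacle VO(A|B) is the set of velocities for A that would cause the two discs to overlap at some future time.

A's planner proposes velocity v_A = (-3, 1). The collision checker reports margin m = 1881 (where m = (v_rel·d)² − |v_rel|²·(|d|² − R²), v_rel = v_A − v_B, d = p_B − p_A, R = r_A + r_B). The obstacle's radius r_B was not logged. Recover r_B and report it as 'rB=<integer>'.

m = 1881
d = (-1, 8);  v_rel = (3, -6),  |v_rel|² = 45
v_rel×d = (3)·(8) − (-6)·(-1) = 18
since m = R²·45 − 18²:  R² = (324 + 1881) / 45 = 49
R = √49 = 7  ⇒  r_B = 7 − 6 = 1

rB=1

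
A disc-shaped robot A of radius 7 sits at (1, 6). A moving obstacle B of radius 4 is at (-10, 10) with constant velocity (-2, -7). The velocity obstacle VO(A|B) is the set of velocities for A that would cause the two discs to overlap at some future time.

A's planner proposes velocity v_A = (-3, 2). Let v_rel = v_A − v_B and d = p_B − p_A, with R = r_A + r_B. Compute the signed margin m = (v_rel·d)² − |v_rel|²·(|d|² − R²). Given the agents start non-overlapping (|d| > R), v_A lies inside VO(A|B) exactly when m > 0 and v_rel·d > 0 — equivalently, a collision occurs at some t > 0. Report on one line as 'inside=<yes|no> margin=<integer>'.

d = (-11, 4),  |d|² = 137;  R = 7+4 = 11,  c = 137−11² = 16
v_rel = (-1, 9),  |v_rel|² = 82;  v_rel·d = (-1)·(-11) + (9)·(4) = 47
82·t² − 94·t + 16 = 0  ⇒  m = 47² − 82·16 = 897
m = 897 > 0,  v_rel·d = 47 > 0  ⇒  inside

inside=yes margin=897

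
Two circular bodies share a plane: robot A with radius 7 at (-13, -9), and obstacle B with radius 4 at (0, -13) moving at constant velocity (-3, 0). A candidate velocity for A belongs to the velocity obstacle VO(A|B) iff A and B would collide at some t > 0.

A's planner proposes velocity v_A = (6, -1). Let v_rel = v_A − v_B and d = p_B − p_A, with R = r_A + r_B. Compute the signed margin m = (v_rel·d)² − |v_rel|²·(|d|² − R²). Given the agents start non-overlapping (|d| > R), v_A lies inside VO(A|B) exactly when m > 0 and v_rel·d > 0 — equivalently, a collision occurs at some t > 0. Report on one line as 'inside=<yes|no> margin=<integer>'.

d = (13, -4),  |d|² = 185;  R = 7+4 = 11,  c = 185−11² = 64
v_rel = (9, -1),  |v_rel|² = 82;  v_rel·d = (9)·(13) + (-1)·(-4) = 121
82·t² − 242·t + 64 = 0  ⇒  m = 121² − 82·64 = 9393
m = 9393 > 0,  v_rel·d = 121 > 0  ⇒  inside

inside=yes margin=9393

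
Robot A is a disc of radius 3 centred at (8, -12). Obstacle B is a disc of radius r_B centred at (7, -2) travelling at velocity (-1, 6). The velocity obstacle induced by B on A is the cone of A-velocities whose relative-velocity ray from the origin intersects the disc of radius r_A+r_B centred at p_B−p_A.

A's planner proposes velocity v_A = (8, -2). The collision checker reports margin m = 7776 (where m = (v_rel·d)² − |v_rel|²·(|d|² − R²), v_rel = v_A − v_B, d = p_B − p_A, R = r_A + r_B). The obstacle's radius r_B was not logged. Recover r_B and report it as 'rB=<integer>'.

m = 7776
d = (-1, 10);  v_rel = (9, -8),  |v_rel|² = 145
v_rel×d = (9)·(10) − (-8)·(-1) = 82
since m = R²·145 − 82²:  R² = (6724 + 7776) / 145 = 100
R = √100 = 10  ⇒  r_B = 10 − 3 = 7

rB=7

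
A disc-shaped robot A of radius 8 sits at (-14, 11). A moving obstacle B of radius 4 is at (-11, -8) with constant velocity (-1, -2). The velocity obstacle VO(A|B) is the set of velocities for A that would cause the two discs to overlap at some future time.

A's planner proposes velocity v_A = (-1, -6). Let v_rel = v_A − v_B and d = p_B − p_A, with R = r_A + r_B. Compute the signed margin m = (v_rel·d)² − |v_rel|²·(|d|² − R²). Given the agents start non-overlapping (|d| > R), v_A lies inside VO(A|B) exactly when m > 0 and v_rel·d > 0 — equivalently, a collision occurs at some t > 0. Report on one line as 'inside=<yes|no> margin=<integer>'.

d = (3, -19),  |d|² = 370;  R = 8+4 = 12,  c = 370−12² = 226
v_rel = (0, -4),  |v_rel|² = 16;  v_rel·d = (0)·(3) + (-4)·(-19) = 76
16·t² − 152·t + 226 = 0  ⇒  m = 76² − 16·226 = 2160
m = 2160 > 0,  v_rel·d = 76 > 0  ⇒  inside

inside=yes margin=2160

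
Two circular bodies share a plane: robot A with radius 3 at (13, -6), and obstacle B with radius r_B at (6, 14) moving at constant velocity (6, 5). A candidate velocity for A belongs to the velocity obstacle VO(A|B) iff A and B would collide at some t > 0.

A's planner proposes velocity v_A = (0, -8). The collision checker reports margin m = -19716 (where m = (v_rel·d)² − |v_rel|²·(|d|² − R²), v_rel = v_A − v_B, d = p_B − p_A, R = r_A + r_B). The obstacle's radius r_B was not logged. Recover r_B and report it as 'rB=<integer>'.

m = -19716
d = (-7, 20);  v_rel = (-6, -13),  |v_rel|² = 205
v_rel×d = (-6)·(20) − (-13)·(-7) = -211
since m = R²·205 − (-211)²:  R² = (44521 + -19716) / 205 = 121
R = √121 = 11  ⇒  r_B = 11 − 3 = 8

rB=8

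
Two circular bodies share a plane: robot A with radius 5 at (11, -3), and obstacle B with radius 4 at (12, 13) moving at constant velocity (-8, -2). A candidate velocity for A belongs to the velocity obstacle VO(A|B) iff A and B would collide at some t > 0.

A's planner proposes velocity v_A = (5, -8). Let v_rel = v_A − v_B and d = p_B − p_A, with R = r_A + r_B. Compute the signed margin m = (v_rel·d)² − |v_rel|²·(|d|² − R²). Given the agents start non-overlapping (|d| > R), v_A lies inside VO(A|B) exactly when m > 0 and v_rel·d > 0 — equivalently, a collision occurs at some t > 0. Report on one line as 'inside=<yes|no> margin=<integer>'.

d = (1, 16),  |d|² = 257;  R = 5+4 = 9,  c = 257−9² = 176
v_rel = (13, -6),  |v_rel|² = 205;  v_rel·d = (13)·(1) + (-6)·(16) = -83
205·t² + 166·t + 176 = 0  ⇒  m = (-83)² − 205·176 = -29191
m = -29191 < 0,  v_rel·d = -83 < 0  ⇒  outside

inside=no margin=-29191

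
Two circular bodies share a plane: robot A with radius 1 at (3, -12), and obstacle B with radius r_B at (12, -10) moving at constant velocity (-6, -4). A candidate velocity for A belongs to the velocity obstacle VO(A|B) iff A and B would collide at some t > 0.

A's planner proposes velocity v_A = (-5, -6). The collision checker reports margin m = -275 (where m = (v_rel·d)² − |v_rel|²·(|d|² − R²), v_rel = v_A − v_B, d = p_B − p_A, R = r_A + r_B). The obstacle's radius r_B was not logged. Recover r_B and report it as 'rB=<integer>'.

m = -275
d = (9, 2);  v_rel = (1, -2),  |v_rel|² = 5
v_rel×d = (1)·(2) − (-2)·(9) = 20
since m = R²·5 − 20²:  R² = (400 + -275) / 5 = 25
R = √25 = 5  ⇒  r_B = 5 − 1 = 4

rB=4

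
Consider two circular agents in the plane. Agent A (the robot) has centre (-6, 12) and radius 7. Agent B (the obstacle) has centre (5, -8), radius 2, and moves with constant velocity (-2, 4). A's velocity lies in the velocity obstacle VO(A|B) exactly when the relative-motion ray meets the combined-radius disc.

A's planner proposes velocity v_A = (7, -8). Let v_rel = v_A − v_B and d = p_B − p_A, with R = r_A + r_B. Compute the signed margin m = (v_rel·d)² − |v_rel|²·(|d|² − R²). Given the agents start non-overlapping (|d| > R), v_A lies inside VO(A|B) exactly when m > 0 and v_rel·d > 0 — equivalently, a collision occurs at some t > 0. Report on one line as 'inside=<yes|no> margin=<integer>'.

d = (11, -20),  |d|² = 521;  R = 7+2 = 9,  c = 521−9² = 440
v_rel = (9, -12),  |v_rel|² = 225;  v_rel·d = (9)·(11) + (-12)·(-20) = 339
225·t² − 678·t + 440 = 0  ⇒  m = 339² − 225·440 = 15921
m = 15921 > 0,  v_rel·d = 339 > 0  ⇒  inside

inside=yes margin=15921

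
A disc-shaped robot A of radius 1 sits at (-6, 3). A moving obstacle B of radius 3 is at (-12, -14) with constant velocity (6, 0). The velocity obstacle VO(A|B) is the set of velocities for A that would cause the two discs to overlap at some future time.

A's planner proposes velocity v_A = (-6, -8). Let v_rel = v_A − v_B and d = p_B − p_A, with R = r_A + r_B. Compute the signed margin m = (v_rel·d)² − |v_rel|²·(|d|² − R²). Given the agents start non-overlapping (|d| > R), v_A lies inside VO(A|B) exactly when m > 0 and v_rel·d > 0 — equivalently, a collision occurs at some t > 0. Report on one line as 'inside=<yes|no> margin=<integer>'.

d = (-6, -17),  |d|² = 325;  R = 1+3 = 4,  c = 325−4² = 309
v_rel = (-12, -8),  |v_rel|² = 208;  v_rel·d = (-12)·(-6) + (-8)·(-17) = 208
208·t² − 416·t + 309 = 0  ⇒  m = 208² − 208·309 = -21008
m = -21008 < 0,  v_rel·d = 208 > 0  ⇒  outside

inside=no margin=-21008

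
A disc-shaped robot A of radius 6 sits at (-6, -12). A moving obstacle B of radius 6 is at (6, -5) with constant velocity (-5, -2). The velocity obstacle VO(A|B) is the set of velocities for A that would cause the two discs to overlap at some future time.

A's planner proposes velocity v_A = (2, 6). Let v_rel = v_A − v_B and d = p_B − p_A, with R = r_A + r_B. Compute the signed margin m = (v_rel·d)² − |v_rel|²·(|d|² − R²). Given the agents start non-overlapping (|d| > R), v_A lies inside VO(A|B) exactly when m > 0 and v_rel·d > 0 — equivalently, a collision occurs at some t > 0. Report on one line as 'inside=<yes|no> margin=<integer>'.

d = (12, 7),  |d|² = 193;  R = 6+6 = 12,  c = 193−12² = 49
v_rel = (7, 8),  |v_rel|² = 113;  v_rel·d = (7)·(12) + (8)·(7) = 140
113·t² − 280·t + 49 = 0  ⇒  m = 140² − 113·49 = 14063
m = 14063 > 0,  v_rel·d = 140 > 0  ⇒  inside

inside=yes margin=14063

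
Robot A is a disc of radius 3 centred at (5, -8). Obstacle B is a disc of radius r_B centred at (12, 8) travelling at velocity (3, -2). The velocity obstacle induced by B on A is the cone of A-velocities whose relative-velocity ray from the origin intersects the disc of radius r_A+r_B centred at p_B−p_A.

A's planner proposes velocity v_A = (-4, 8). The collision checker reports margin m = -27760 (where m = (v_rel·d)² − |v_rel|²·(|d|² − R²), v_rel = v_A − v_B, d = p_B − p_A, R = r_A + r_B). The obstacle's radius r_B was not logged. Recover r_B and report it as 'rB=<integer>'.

m = -27760
d = (7, 16);  v_rel = (-7, 10),  |v_rel|² = 149
v_rel×d = (-7)·(16) − (10)·(7) = -182
since m = R²·149 − (-182)²:  R² = (33124 + -27760) / 149 = 36
R = √36 = 6  ⇒  r_B = 6 − 3 = 3

rB=3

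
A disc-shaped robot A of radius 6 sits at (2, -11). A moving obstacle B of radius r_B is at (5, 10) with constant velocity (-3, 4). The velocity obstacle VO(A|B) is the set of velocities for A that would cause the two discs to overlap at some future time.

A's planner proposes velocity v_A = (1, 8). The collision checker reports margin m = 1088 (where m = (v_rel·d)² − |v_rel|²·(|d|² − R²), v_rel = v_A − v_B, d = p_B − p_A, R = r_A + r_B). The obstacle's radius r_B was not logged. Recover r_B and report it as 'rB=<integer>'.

m = 1088
d = (3, 21);  v_rel = (4, 4),  |v_rel|² = 32
v_rel×d = (4)·(21) − (4)·(3) = 72
since m = R²·32 − 72²:  R² = (5184 + 1088) / 32 = 196
R = √196 = 14  ⇒  r_B = 14 − 6 = 8

rB=8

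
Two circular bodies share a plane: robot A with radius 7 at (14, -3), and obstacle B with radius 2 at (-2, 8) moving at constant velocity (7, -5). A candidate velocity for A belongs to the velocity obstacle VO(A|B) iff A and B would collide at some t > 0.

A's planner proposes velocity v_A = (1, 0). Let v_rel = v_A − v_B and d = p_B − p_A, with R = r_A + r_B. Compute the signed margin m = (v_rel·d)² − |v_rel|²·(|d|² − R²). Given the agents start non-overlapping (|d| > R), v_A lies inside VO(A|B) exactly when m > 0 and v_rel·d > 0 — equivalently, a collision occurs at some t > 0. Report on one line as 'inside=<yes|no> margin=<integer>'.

d = (-16, 11),  |d|² = 377;  R = 7+2 = 9,  c = 377−9² = 296
v_rel = (-6, 5),  |v_rel|² = 61;  v_rel·d = (-6)·(-16) + (5)·(11) = 151
61·t² − 302·t + 296 = 0  ⇒  m = 151² − 61·296 = 4745
m = 4745 > 0,  v_rel·d = 151 > 0  ⇒  inside

inside=yes margin=4745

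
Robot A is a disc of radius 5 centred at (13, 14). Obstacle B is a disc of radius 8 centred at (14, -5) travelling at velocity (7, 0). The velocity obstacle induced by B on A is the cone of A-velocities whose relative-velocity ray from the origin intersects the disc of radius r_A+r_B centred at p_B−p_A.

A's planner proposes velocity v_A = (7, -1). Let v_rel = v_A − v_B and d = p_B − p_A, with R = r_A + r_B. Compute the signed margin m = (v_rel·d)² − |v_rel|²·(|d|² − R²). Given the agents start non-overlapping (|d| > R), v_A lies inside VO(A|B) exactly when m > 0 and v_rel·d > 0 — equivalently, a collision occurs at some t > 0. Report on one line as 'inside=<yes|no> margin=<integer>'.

d = (1, -19),  |d|² = 362;  R = 5+8 = 13,  c = 362−13² = 193
v_rel = (0, -1),  |v_rel|² = 1;  v_rel·d = (0)·(1) + (-1)·(-19) = 19
1·t² − 38·t + 193 = 0  ⇒  m = 19² − 1·193 = 168
m = 168 > 0,  v_rel·d = 19 > 0  ⇒  inside

inside=yes margin=168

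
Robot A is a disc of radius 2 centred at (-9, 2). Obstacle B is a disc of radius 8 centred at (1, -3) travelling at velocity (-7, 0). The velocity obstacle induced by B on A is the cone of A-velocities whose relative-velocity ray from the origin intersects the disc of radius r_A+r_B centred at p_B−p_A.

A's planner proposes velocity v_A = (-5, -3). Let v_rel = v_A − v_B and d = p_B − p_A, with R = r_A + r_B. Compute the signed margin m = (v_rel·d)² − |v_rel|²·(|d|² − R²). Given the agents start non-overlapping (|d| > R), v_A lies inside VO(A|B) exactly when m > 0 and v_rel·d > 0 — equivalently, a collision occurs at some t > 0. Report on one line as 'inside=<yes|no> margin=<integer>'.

d = (10, -5),  |d|² = 125;  R = 2+8 = 10,  c = 125−10² = 25
v_rel = (2, -3),  |v_rel|² = 13;  v_rel·d = (2)·(10) + (-3)·(-5) = 35
13·t² − 70·t + 25 = 0  ⇒  m = 35² − 13·25 = 900
m = 900 > 0,  v_rel·d = 35 > 0  ⇒  inside

inside=yes margin=900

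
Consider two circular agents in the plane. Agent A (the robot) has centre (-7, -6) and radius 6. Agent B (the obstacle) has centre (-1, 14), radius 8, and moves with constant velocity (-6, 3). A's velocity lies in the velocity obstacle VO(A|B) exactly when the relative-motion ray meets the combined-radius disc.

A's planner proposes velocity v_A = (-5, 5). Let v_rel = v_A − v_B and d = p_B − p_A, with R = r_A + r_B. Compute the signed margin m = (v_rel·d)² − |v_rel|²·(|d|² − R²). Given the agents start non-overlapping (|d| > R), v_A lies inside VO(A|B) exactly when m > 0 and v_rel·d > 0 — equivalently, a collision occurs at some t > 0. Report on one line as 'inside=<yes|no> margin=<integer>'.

d = (6, 20),  |d|² = 436;  R = 6+8 = 14,  c = 436−14² = 240
v_rel = (1, 2),  |v_rel|² = 5;  v_rel·d = (1)·(6) + (2)·(20) = 46
5·t² − 92·t + 240 = 0  ⇒  m = 46² − 5·240 = 916
m = 916 > 0,  v_rel·d = 46 > 0  ⇒  inside

inside=yes margin=916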